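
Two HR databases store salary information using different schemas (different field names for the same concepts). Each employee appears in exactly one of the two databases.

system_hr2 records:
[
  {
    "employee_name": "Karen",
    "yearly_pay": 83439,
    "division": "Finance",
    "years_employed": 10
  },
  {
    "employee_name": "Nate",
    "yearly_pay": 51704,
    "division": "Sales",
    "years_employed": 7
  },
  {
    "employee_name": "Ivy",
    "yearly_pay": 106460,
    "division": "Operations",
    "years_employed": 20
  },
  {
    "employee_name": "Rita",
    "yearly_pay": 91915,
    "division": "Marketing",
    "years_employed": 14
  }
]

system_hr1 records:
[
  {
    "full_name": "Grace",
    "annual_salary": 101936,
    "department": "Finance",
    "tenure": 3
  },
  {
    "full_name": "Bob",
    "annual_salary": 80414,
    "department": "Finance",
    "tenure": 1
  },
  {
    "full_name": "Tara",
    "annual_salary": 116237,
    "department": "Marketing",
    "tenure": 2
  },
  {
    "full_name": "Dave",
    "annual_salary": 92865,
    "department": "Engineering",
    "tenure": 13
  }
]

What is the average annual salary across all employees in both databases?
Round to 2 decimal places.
90621.25

Schema mapping: "yearly_pay" (system_hr2) = "annual_salary" (system_hr1) = annual salary

All salaries: [83439, 51704, 106460, 91915, 101936, 80414, 116237, 92865]
Sum: 724970
Count: 8
Average: 724970 / 8 = 90621.25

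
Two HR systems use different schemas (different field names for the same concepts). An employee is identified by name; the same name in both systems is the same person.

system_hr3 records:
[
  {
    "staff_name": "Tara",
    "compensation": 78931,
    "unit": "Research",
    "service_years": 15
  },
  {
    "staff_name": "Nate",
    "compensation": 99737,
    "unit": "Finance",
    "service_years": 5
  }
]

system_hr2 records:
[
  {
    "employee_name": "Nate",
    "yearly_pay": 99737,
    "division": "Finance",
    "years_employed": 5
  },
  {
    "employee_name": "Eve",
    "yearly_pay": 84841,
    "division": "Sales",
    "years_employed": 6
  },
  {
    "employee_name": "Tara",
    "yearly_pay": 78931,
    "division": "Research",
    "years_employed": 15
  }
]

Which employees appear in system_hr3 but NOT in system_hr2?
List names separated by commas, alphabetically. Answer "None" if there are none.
None

Schema mapping: "staff_name" (system_hr3) = "employee_name" (system_hr2) = employee name

Names in system_hr3: ['Nate', 'Tara']
Names in system_hr2: ['Eve', 'Nate', 'Tara']

In system_hr3 but not system_hr2: None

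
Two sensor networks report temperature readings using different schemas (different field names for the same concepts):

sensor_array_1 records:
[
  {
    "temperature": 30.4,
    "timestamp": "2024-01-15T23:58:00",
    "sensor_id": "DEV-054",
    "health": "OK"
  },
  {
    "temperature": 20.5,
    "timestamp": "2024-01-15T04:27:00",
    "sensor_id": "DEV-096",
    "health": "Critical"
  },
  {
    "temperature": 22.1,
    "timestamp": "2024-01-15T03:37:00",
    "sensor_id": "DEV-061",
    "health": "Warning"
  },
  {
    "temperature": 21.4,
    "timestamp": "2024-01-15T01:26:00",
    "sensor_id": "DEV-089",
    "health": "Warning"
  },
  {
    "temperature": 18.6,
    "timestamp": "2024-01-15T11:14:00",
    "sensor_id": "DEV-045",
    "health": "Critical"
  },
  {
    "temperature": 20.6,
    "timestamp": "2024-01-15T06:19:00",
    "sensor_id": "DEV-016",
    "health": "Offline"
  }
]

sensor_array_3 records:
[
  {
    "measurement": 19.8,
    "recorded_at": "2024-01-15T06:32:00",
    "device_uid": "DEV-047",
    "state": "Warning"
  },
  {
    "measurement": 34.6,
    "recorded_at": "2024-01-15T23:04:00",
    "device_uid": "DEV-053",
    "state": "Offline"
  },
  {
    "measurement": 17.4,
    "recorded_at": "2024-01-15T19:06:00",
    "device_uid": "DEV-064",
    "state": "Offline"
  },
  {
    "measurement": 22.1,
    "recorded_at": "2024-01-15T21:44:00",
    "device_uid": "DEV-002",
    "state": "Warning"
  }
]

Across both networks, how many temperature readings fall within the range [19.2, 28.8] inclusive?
6

Schema mapping: "temperature" (sensor_array_1) = "measurement" (sensor_array_3) = temperature

Readings in [19.2, 28.8] from sensor_array_1: 4
Readings in [19.2, 28.8] from sensor_array_3: 2

Total count: 4 + 2 = 6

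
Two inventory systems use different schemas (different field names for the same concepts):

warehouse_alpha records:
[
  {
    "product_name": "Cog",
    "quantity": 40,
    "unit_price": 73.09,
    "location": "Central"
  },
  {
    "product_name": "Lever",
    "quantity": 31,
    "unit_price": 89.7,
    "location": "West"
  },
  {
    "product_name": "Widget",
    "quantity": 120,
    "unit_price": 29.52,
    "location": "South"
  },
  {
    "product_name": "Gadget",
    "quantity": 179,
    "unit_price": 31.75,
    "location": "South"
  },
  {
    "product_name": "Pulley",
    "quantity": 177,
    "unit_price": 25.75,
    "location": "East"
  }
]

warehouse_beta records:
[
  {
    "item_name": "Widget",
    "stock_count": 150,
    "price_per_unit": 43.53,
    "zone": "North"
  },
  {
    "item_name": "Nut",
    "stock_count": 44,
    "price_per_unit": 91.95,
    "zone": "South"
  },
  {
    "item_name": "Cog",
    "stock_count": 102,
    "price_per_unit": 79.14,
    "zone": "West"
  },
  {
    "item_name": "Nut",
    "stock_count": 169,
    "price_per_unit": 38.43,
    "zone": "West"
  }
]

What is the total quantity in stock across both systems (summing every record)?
1012

To reconcile these schemas, identify the field holding the quantity in stock in each system:
1. In warehouse_alpha it is "quantity"
2. In warehouse_beta it is "stock_count"

From warehouse_alpha: 40 + 31 + 120 + 179 + 177 = 547
From warehouse_beta: 150 + 44 + 102 + 169 = 465

Total: 547 + 465 = 1012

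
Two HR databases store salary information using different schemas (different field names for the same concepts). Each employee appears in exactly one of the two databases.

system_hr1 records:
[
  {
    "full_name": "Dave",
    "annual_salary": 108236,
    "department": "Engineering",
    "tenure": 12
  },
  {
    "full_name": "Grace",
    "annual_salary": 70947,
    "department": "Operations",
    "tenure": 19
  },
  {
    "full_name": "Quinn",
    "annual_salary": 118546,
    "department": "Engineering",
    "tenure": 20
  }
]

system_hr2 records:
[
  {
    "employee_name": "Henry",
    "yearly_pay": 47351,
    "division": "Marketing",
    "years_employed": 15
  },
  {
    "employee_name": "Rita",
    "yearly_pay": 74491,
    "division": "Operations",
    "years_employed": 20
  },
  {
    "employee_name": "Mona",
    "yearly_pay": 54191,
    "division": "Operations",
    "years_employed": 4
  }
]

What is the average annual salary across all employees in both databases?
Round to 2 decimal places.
78960.33

Schema mapping: "annual_salary" (system_hr1) = "yearly_pay" (system_hr2) = annual salary

All salaries: [108236, 70947, 118546, 47351, 74491, 54191]
Sum: 473762
Count: 6
Average: 473762 / 6 = 78960.33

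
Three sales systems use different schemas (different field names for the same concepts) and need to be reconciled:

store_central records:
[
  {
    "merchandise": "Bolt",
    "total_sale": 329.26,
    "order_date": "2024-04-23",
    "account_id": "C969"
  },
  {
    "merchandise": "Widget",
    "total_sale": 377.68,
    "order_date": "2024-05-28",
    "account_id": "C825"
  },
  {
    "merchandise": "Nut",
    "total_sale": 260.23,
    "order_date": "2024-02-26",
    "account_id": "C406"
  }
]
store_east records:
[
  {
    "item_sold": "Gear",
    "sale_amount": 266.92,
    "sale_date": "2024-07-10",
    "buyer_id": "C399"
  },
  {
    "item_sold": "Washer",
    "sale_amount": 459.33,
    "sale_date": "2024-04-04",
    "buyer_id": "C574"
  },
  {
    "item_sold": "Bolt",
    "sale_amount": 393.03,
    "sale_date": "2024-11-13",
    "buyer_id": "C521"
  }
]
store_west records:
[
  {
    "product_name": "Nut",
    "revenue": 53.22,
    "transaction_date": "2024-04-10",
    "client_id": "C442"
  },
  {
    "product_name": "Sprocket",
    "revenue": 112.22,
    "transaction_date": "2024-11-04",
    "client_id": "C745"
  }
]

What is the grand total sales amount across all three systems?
2251.89

Schema reconciliation - all amount fields map to sale amount:

store_central (total_sale): 967.17
store_east (sale_amount): 1119.28
store_west (revenue): 165.44

Grand total: 2251.89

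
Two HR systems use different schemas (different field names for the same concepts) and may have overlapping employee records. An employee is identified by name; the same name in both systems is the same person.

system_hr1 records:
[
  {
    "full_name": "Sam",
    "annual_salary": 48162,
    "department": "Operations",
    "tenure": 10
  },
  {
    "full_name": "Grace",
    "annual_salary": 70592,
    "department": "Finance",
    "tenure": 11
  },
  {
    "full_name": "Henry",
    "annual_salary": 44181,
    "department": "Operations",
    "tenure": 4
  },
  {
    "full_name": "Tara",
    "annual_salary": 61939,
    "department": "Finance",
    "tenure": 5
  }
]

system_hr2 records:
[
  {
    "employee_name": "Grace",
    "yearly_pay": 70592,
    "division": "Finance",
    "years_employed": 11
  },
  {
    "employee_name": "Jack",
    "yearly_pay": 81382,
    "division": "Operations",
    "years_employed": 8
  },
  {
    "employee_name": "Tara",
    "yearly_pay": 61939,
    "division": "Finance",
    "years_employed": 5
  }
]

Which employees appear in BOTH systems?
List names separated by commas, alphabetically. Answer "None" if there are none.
Grace, Tara

Schema mapping: "full_name" (system_hr1) = "employee_name" (system_hr2) = employee name

Names in system_hr1: ['Grace', 'Henry', 'Sam', 'Tara']
Names in system_hr2: ['Grace', 'Jack', 'Tara']

Intersection: ['Grace', 'Tara']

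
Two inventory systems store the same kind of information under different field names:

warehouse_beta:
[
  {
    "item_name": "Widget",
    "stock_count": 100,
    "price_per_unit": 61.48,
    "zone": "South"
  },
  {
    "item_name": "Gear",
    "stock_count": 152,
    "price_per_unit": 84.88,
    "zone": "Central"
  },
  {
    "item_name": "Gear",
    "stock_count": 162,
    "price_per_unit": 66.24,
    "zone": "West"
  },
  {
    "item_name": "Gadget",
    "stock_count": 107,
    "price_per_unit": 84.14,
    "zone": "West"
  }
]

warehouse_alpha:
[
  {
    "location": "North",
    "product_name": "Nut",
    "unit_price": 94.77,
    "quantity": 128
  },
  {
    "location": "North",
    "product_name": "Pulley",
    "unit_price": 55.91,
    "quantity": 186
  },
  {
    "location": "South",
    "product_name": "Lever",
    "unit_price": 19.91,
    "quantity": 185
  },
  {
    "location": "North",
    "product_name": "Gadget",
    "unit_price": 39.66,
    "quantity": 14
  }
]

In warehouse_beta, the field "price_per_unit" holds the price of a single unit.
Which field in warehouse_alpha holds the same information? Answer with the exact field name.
unit_price

In warehouse_beta, "price_per_unit" holds the price of a single unit.
The fields in warehouse_alpha are: "location", "product_name", "unit_price", "quantity".
"unit_price" is the match: the name refers to the same concept and its values are decimal currency amounts (e.g. 94.77, 55.91).
The other fields ("location", "product_name", "quantity") hold different kinds of data.

So "price_per_unit" in warehouse_beta corresponds to "unit_price" in warehouse_alpha.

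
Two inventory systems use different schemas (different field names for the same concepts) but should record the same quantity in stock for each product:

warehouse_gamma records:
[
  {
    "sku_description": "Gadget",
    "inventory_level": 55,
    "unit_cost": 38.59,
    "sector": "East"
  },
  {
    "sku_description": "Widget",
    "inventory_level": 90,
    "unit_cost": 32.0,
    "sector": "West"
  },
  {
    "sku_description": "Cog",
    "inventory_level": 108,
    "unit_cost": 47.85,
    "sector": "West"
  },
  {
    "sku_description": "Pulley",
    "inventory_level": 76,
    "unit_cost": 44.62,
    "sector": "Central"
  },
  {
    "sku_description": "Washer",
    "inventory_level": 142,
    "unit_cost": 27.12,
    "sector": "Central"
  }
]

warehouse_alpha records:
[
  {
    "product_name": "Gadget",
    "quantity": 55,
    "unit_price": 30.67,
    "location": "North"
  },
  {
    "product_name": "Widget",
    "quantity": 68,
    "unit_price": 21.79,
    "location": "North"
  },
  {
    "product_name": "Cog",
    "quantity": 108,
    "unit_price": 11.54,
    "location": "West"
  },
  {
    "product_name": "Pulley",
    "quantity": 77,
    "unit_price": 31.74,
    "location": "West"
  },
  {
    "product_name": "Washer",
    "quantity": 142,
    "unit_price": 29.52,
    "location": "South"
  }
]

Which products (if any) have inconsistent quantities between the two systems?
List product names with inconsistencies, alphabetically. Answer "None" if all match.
Pulley, Widget

Schema mappings:
- "sku_description" (warehouse_gamma) = "product_name" (warehouse_alpha) = product name
- "inventory_level" (warehouse_gamma) = "quantity" (warehouse_alpha) = quantity

Comparison:
  Gadget: 55 vs 55 - MATCH
  Widget: 90 vs 68 - MISMATCH
  Cog: 108 vs 108 - MATCH
  Pulley: 76 vs 77 - MISMATCH
  Washer: 142 vs 142 - MATCH

Products with inconsistencies: Pulley, Widget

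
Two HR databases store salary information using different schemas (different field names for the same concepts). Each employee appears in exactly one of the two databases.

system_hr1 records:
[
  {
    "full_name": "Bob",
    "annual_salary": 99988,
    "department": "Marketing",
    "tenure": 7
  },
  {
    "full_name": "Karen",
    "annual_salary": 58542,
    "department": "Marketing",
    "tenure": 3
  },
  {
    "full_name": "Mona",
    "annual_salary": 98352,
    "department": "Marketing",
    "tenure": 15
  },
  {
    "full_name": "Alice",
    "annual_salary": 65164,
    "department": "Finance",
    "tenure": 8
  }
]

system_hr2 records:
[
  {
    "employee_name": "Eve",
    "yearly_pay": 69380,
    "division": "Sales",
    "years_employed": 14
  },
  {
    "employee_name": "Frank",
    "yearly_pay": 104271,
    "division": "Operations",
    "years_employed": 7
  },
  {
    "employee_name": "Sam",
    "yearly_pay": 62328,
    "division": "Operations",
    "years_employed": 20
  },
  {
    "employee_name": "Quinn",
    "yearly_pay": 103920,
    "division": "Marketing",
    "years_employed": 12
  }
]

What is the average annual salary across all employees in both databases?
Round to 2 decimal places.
82743.13

Schema mapping: "annual_salary" (system_hr1) = "yearly_pay" (system_hr2) = annual salary

All salaries: [99988, 58542, 98352, 65164, 69380, 104271, 62328, 103920]
Sum: 661945
Count: 8
Average: 661945 / 8 = 82743.13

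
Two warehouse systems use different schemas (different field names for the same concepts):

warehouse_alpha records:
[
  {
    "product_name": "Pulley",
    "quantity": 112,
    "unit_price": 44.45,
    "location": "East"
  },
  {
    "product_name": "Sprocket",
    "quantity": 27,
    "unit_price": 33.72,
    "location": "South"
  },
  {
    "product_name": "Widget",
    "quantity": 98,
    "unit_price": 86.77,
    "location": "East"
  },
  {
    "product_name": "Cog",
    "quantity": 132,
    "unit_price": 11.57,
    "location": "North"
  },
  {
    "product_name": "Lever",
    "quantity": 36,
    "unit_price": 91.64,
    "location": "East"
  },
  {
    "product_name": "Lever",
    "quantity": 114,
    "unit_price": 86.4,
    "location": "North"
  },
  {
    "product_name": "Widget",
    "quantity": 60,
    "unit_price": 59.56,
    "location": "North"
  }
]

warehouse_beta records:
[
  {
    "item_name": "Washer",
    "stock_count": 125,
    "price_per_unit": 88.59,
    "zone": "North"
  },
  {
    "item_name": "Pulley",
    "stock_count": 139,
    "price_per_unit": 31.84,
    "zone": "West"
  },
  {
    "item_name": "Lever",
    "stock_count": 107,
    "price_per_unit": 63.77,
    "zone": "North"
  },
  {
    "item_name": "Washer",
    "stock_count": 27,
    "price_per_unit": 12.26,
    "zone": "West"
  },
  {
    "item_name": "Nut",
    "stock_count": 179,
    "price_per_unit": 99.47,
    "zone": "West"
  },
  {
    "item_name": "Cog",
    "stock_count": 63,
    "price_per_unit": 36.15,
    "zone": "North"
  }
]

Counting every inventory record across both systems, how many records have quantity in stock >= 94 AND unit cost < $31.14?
1

Schema mappings:
- "quantity" (warehouse_alpha) = "stock_count" (warehouse_beta) = quantity
- "unit_price" (warehouse_alpha) = "price_per_unit" (warehouse_beta) = unit cost

Records meeting both conditions in warehouse_alpha: 1
Records meeting both conditions in warehouse_beta: 0

Total: 1 + 0 = 1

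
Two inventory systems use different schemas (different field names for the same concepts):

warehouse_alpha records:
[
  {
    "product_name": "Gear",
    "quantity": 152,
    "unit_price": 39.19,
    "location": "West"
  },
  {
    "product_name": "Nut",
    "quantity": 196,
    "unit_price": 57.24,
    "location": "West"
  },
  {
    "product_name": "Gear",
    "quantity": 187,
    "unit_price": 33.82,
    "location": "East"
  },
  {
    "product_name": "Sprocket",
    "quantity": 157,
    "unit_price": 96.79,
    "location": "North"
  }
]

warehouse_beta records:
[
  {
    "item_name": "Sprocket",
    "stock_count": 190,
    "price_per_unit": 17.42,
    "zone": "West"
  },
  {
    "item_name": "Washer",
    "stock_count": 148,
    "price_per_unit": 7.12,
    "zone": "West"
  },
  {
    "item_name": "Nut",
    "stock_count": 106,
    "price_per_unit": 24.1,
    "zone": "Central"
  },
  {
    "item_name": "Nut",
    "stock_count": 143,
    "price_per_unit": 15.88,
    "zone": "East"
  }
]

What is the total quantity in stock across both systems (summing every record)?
1279

To reconcile these schemas, identify the field holding the quantity in stock in each system:
1. In warehouse_alpha it is "quantity"
2. In warehouse_beta it is "stock_count"

From warehouse_alpha: 152 + 196 + 187 + 157 = 692
From warehouse_beta: 190 + 148 + 106 + 143 = 587

Total: 692 + 587 = 1279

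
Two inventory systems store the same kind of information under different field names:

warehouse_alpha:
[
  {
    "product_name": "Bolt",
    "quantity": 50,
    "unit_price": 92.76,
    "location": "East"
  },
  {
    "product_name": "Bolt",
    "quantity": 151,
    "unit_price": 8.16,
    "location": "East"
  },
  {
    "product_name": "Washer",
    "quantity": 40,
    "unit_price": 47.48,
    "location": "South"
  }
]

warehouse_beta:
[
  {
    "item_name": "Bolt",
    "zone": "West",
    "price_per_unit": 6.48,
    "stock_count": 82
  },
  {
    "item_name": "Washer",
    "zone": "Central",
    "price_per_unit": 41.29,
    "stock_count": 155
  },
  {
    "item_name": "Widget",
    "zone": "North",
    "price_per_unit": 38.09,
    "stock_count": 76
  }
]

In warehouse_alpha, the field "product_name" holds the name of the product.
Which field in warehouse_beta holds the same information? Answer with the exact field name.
item_name

In warehouse_alpha, "product_name" holds the name of the product.
The fields in warehouse_beta are: "item_name", "zone", "price_per_unit", "stock_count".
"item_name" is the match: the name refers to the same concept and its values are product-name strings (e.g. 'Bolt', 'Washer').
The other fields ("zone", "price_per_unit", "stock_count") hold different kinds of data.

So "product_name" in warehouse_alpha corresponds to "item_name" in warehouse_beta.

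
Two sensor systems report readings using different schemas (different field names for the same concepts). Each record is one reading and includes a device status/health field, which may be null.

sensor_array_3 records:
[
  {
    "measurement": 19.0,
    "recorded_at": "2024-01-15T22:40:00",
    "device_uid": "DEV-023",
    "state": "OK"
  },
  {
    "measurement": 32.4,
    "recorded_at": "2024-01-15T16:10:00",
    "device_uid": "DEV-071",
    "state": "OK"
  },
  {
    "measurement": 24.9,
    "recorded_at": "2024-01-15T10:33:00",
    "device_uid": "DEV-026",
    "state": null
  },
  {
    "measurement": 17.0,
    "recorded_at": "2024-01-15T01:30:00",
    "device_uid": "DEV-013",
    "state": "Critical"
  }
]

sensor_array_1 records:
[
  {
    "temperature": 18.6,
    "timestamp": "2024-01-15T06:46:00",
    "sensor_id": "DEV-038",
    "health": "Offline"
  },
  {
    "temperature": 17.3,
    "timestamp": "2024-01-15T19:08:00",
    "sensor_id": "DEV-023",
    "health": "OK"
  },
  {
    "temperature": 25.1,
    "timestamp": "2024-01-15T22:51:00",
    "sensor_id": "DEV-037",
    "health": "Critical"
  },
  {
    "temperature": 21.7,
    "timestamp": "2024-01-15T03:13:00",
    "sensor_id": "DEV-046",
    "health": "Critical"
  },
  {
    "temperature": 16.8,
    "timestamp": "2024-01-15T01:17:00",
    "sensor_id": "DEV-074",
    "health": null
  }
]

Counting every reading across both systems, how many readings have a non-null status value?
7

Schema mapping: "state" (sensor_array_3) = "health" (sensor_array_1) = status

Non-null in sensor_array_3: 3
Non-null in sensor_array_1: 4

Total non-null: 3 + 4 = 7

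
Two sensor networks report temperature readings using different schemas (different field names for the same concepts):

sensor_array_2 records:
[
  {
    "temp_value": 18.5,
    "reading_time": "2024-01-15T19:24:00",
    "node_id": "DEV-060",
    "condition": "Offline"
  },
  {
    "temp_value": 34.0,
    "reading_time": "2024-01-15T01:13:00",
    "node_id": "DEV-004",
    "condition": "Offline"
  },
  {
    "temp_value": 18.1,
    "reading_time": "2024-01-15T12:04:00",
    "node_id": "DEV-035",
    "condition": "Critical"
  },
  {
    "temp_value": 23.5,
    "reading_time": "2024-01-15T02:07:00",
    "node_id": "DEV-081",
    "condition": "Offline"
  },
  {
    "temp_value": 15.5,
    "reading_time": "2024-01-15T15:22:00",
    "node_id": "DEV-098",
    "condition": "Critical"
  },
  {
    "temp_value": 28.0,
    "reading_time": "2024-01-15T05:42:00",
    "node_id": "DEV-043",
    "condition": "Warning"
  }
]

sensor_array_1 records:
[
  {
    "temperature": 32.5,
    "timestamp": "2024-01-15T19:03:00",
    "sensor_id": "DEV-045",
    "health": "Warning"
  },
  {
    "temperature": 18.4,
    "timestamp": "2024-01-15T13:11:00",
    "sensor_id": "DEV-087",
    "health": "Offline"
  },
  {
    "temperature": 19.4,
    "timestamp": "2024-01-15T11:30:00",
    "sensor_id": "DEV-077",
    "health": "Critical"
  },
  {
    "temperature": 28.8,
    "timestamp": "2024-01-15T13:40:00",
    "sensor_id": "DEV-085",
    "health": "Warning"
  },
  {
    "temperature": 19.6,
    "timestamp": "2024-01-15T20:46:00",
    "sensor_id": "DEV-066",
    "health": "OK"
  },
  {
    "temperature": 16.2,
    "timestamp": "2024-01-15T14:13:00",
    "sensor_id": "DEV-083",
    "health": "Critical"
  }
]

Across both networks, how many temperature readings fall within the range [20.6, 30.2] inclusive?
3

Schema mapping: "temp_value" (sensor_array_2) = "temperature" (sensor_array_1) = temperature

Readings in [20.6, 30.2] from sensor_array_2: 2
Readings in [20.6, 30.2] from sensor_array_1: 1

Total count: 2 + 1 = 3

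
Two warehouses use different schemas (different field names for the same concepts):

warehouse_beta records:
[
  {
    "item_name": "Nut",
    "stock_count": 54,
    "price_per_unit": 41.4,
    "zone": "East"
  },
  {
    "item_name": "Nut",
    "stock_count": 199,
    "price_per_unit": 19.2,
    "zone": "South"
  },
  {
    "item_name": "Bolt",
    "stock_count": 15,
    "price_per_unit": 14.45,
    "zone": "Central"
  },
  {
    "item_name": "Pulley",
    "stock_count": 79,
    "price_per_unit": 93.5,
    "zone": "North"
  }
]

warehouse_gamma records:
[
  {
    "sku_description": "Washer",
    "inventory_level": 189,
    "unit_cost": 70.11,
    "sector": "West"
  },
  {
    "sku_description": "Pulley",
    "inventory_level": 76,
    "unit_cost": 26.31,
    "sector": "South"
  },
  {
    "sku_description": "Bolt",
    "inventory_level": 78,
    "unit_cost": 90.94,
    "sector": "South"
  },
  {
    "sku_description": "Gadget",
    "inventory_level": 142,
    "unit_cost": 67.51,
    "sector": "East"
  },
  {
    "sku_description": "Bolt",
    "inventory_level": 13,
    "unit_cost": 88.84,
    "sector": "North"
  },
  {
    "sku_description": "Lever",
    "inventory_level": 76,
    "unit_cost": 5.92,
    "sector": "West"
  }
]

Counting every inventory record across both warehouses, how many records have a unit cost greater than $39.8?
6

Schema mapping: "price_per_unit" (warehouse_beta) = "unit_cost" (warehouse_gamma) = unit cost

Records > $39.8 in warehouse_beta: 2
Records > $39.8 in warehouse_gamma: 4

Total count: 2 + 4 = 6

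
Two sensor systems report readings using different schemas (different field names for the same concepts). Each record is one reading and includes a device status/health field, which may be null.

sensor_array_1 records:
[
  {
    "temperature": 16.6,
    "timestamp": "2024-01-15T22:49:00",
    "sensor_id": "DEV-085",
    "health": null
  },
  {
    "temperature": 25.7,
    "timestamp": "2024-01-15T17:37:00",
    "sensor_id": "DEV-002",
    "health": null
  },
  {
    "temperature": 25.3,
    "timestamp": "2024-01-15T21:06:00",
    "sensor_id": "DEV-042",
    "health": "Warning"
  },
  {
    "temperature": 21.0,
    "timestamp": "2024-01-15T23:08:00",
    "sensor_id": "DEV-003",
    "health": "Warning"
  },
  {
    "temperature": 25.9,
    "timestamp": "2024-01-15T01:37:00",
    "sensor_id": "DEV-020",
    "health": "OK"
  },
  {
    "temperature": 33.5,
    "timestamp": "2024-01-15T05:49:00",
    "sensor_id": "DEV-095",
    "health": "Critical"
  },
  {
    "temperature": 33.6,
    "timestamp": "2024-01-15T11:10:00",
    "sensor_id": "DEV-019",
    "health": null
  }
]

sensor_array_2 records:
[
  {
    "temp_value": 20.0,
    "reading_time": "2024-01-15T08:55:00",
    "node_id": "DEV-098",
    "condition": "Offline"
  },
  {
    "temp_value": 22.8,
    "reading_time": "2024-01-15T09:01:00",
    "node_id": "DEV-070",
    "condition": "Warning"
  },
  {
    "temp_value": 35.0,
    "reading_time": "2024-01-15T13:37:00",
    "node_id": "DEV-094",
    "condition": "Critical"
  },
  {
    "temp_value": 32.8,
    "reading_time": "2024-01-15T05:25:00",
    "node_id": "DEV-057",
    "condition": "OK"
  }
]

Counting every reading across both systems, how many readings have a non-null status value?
8

Schema mapping: "health" (sensor_array_1) = "condition" (sensor_array_2) = status

Non-null in sensor_array_1: 4
Non-null in sensor_array_2: 4

Total non-null: 4 + 4 = 8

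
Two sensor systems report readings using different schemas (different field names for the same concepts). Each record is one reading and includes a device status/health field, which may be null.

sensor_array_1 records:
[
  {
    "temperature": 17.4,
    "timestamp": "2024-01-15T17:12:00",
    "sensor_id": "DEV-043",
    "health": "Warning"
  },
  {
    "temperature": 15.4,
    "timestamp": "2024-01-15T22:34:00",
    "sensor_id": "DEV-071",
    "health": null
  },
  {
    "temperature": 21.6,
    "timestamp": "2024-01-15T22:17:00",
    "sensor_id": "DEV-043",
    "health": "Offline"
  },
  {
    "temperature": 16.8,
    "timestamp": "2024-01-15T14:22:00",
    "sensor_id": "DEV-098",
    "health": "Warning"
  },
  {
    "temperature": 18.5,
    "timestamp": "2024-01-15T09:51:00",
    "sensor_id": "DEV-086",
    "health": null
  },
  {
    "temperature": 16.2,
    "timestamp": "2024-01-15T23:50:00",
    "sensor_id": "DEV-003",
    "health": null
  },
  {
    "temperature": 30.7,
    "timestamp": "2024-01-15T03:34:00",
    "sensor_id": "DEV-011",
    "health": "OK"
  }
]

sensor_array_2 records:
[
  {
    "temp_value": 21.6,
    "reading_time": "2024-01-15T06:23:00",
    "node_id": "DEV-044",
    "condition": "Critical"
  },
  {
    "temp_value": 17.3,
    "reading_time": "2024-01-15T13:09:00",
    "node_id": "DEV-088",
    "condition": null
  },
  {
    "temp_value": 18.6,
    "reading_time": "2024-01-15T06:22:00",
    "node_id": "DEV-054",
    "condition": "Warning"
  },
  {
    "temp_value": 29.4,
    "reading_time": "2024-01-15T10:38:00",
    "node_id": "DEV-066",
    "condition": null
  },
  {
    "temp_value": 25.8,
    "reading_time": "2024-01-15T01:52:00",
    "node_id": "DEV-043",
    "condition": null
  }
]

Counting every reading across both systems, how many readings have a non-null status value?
6

Schema mapping: "health" (sensor_array_1) = "condition" (sensor_array_2) = status

Non-null in sensor_array_1: 4
Non-null in sensor_array_2: 2

Total non-null: 4 + 2 = 6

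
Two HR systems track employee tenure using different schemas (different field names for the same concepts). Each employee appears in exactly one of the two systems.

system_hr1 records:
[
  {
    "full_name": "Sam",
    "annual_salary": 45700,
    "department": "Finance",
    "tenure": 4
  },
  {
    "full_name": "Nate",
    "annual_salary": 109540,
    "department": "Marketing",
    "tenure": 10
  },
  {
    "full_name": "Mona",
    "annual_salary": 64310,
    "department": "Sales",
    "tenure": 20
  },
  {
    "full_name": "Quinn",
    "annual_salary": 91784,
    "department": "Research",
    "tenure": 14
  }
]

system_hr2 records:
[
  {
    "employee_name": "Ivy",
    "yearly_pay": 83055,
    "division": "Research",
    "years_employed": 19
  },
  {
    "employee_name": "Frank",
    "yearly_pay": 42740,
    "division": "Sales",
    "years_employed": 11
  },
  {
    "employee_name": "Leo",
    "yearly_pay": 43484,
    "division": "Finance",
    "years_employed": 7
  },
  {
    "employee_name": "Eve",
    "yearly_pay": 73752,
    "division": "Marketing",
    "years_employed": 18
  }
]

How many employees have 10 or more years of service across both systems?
6

Reconcile schemas: "tenure" (system_hr1) = "years_employed" (system_hr2) = years of service

From system_hr1: 3 employees with >= 10 years
From system_hr2: 3 employees with >= 10 years

Total: 3 + 3 = 6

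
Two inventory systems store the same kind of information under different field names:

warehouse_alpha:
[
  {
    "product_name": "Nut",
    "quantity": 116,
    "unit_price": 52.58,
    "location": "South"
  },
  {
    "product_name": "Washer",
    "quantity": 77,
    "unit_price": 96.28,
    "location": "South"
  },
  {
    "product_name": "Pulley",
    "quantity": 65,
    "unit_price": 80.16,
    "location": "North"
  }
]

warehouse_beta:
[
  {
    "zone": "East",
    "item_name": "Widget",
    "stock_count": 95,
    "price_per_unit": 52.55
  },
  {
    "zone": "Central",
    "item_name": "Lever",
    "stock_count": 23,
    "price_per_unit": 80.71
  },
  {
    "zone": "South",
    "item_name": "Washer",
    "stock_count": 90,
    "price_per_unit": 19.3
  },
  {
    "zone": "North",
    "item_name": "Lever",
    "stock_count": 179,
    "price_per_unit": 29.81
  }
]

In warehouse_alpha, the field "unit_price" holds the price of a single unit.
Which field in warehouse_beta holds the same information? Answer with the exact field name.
price_per_unit

In warehouse_alpha, "unit_price" holds the price of a single unit.
The fields in warehouse_beta are: "zone", "item_name", "stock_count", "price_per_unit".
"price_per_unit" is the match: the name refers to the same concept and its values are decimal currency amounts (e.g. 52.55, 80.71).
The other fields ("zone", "item_name", "stock_count") hold different kinds of data.

So "unit_price" in warehouse_alpha corresponds to "price_per_unit" in warehouse_beta.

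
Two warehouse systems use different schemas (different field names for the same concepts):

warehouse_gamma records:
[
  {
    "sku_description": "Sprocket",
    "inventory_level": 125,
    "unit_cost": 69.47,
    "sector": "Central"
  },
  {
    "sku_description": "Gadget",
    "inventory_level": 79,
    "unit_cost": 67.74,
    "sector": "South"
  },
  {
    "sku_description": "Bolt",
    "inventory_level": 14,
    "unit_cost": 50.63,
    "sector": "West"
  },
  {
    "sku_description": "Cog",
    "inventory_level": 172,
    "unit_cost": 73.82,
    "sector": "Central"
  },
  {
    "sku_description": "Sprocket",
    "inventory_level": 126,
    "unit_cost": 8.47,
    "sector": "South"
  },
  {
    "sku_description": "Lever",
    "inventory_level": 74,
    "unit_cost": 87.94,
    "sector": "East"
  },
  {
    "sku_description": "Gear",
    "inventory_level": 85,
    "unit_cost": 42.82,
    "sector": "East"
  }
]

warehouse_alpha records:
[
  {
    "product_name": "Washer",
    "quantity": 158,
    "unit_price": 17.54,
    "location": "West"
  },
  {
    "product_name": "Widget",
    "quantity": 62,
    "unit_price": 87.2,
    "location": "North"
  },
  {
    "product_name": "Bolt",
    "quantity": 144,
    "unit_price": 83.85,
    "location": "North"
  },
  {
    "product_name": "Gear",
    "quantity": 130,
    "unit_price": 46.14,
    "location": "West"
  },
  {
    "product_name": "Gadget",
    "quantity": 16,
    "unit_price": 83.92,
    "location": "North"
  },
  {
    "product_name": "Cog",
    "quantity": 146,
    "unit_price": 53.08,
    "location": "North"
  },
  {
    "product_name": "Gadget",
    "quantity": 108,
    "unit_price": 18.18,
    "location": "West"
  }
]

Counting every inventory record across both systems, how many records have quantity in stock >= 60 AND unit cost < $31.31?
3

Schema mappings:
- "inventory_level" (warehouse_gamma) = "quantity" (warehouse_alpha) = quantity
- "unit_cost" (warehouse_gamma) = "unit_price" (warehouse_alpha) = unit cost

Records meeting both conditions in warehouse_gamma: 1
Records meeting both conditions in warehouse_alpha: 2

Total: 1 + 2 = 3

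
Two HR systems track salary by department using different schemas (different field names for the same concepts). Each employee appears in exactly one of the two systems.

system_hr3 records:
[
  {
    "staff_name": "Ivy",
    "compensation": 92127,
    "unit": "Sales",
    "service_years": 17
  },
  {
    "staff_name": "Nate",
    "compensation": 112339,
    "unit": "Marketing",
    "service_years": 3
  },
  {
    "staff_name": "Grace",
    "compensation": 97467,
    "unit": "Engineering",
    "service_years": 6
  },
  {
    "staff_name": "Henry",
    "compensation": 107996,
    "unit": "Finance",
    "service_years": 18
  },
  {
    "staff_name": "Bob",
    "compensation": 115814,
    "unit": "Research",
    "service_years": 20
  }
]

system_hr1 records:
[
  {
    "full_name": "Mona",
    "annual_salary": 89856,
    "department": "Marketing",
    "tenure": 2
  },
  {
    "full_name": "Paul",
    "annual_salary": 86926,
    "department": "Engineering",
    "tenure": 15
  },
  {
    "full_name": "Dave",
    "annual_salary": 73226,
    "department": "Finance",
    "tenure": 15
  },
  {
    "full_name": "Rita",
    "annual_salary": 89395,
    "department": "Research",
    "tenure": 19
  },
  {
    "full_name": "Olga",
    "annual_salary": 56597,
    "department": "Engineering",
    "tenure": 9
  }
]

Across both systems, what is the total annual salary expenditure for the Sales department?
92127

Schema mappings:
- "unit" (system_hr3) = "department" (system_hr1) = department
- "compensation" (system_hr3) = "annual_salary" (system_hr1) = salary

Sales salaries from system_hr3: 92127
Sales salaries from system_hr1: 0

Total: 92127 + 0 = 92127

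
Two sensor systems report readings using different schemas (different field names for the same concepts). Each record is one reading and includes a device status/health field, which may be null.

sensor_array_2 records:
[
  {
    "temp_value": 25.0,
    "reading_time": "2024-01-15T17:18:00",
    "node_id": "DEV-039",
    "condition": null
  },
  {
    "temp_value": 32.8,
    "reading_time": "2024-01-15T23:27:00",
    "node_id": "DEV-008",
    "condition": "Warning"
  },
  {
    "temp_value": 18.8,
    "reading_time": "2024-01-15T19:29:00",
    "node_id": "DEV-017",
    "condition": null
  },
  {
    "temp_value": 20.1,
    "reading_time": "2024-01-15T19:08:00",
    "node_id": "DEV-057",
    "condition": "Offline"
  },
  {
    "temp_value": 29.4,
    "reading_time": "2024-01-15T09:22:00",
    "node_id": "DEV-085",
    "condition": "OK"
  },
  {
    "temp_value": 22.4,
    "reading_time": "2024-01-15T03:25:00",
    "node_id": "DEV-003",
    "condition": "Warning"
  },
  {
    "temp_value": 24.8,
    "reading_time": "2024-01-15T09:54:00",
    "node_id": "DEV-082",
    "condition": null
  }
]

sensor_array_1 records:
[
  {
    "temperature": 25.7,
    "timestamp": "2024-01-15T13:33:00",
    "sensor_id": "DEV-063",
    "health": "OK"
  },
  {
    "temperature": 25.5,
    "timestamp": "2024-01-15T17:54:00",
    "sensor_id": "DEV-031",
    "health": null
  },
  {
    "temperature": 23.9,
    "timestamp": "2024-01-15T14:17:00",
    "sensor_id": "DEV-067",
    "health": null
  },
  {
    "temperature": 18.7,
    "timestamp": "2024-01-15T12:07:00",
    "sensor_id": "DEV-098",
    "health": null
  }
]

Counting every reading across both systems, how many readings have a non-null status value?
5

Schema mapping: "condition" (sensor_array_2) = "health" (sensor_array_1) = status

Non-null in sensor_array_2: 4
Non-null in sensor_array_1: 1

Total non-null: 4 + 1 = 5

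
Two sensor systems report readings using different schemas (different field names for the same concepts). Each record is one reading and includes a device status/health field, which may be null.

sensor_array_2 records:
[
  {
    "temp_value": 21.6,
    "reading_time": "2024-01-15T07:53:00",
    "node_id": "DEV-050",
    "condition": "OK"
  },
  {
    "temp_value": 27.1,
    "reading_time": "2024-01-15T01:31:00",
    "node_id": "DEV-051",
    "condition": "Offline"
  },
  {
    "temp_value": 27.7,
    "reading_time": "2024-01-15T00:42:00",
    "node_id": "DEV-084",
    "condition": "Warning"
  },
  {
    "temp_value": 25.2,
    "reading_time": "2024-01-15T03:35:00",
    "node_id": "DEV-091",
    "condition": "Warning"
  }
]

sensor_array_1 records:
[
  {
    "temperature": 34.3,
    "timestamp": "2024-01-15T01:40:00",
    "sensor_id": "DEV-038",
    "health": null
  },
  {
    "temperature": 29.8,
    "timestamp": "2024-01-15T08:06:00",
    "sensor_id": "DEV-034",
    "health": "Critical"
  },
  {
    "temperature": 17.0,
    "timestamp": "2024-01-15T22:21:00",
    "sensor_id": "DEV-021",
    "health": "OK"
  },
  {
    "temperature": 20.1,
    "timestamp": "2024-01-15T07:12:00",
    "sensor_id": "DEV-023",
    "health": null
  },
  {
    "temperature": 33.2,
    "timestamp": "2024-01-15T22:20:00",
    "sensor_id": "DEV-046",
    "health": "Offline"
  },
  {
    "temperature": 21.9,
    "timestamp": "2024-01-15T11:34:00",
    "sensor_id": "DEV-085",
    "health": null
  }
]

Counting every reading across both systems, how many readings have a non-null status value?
7

Schema mapping: "condition" (sensor_array_2) = "health" (sensor_array_1) = status

Non-null in sensor_array_2: 4
Non-null in sensor_array_1: 3

Total non-null: 4 + 3 = 7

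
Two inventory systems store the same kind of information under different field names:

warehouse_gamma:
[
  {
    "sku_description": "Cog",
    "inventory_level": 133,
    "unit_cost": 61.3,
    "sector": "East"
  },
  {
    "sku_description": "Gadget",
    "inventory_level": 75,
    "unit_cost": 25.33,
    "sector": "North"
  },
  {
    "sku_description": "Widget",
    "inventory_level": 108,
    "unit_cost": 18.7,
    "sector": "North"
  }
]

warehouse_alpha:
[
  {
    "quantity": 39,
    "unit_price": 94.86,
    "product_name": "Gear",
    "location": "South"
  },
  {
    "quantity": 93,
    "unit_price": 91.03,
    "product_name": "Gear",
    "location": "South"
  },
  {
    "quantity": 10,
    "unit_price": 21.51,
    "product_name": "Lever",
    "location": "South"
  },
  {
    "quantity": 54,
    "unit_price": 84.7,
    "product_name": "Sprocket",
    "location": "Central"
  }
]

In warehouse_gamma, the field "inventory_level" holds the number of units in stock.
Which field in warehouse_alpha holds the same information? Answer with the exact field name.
quantity

In warehouse_gamma, "inventory_level" holds the number of units in stock.
The fields in warehouse_alpha are: "quantity", "unit_price", "product_name", "location".
"quantity" is the match: the name refers to the same concept and its values are whole-number counts (e.g. 39, 93).
The other fields ("unit_price", "product_name", "location") hold different kinds of data.

So "inventory_level" in warehouse_gamma corresponds to "quantity" in warehouse_alpha.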